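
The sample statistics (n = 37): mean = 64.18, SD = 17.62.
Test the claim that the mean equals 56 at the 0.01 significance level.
One-sample t-test:
H₀: μ = 56
H₁: μ ≠ 56
df = n - 1 = 36
t = (x̄ - μ₀) / (s/√n) = (64.18 - 56) / (17.62/√37) = 2.824
p-value = 0.0077

Since p-value < α = 0.01, we reject H₀.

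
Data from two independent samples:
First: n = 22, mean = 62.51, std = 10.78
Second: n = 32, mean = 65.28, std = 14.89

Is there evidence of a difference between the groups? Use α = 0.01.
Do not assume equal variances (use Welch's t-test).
Welch's two-sample t-test:
H₀: μ₁ = μ₂
H₁: μ₁ ≠ μ₂
s₁²/n₁ = 10.78²/22 = 5.2822,  s₂²/n₂ = 14.89²/32 = 6.9285
SE = √(s₁²/n₁ + s₂²/n₂) = √(5.2822 + 6.9285) = 3.4944
df (Welch-Satterthwaite) = (s₁²/n₁ + s₂²/n₂)² / [(s₁²/n₁)²/(n₁-1) + (s₂²/n₂)²/(n₂-1)] ≈ 51.82
t = (x̄₁ - x̄₂) / SE = (62.51 - 65.28) / 3.4944 = -2.77 / 3.4944 = -0.793
p-value = 0.4316

Since p-value > α = 0.01, we fail to reject H₀.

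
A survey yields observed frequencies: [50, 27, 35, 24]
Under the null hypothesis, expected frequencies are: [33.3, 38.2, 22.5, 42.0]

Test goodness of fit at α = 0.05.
Chi-square goodness of fit test:
H₀: observed counts match expected distribution
H₁: observed counts differ from expected distribution
df = k - 1 = 3
χ² = Σ(O - E)²/E
   = (50 - 33.3)²/33.3 + (27 - 38.2)²/38.2 + (35 - 22.5)²/22.5 + (24 - 42.0)²/42.0
   = 8.375 + 3.284 + 6.944 + 7.714
   = 26.32
p-value < 0.0001

Since p-value < α = 0.05, we reject H₀.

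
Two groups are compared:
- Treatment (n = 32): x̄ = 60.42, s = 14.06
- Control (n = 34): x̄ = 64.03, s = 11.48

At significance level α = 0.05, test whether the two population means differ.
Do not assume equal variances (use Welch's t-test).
Welch's two-sample t-test:
H₀: μ₁ = μ₂
H₁: μ₁ ≠ μ₂
s₁²/n₁ = 14.06²/32 = 6.1776,  s₂²/n₂ = 11.48²/34 = 3.8762
SE = √(s₁²/n₁ + s₂²/n₂) = √(6.1776 + 3.8762) = 3.1708
df (Welch-Satterthwaite) = (s₁²/n₁ + s₂²/n₂)² / [(s₁²/n₁)²/(n₁-1) + (s₂²/n₂)²/(n₂-1)] ≈ 59.94
t = (x̄₁ - x̄₂) / SE = (60.42 - 64.03) / 3.1708 = -3.61 / 3.1708 = -1.139
p-value = 0.2594

Since p-value > α = 0.05, we fail to reject H₀.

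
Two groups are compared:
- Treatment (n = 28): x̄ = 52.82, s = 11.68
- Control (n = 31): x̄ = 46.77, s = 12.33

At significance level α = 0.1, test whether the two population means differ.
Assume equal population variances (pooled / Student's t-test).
Student's two-sample t-test (equal variances):
H₀: μ₁ = μ₂
H₁: μ₁ ≠ μ₂
df = n₁ + n₂ - 2 = 57
Pooled variance s_p² = [(n₁-1)s₁² + (n₂-1)s₂²] / (n₁ + n₂ - 2) = [(27)(11.68²) + (30)(12.33²)] / 57 = 144.6363
SE = √(s_p²(1/n₁ + 1/n₂)) = √(144.6363 × (1/28 + 1/31)) = 3.1355
t = (x̄₁ - x̄₂) / SE = (52.82 - 46.77) / 3.1355 = 6.05 / 3.1355 = 1.930
p-value = 0.0586

Since p-value < α = 0.1, we reject H₀.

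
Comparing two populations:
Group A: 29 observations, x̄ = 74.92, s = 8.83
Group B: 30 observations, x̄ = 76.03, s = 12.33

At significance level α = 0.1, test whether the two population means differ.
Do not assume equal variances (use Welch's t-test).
Welch's two-sample t-test:
H₀: μ₁ = μ₂
H₁: μ₁ ≠ μ₂
s₁²/n₁ = 8.83²/29 = 2.6886,  s₂²/n₂ = 12.33²/30 = 5.0676
SE = √(s₁²/n₁ + s₂²/n₂) = √(2.6886 + 5.0676) = 2.7850
df (Welch-Satterthwaite) = (s₁²/n₁ + s₂²/n₂)² / [(s₁²/n₁)²/(n₁-1) + (s₂²/n₂)²/(n₂-1)] ≈ 52.60
t = (x̄₁ - x̄₂) / SE = (74.92 - 76.03) / 2.7850 = -1.11 / 2.7850 = -0.399
p-value = 0.6918

Since p-value > α = 0.1, we fail to reject H₀.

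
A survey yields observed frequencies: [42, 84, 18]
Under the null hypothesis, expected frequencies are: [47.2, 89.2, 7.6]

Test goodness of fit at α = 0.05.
Chi-square goodness of fit test:
H₀: observed counts match expected distribution
H₁: observed counts differ from expected distribution
df = k - 1 = 2
χ² = Σ(O - E)²/E
   = (42 - 47.2)²/47.2 + (84 - 89.2)²/89.2 + (18 - 7.6)²/7.6
   = 0.573 + 0.303 + 14.232
   = 15.11
p-value = 0.0005

Since p-value < α = 0.05, we reject H₀.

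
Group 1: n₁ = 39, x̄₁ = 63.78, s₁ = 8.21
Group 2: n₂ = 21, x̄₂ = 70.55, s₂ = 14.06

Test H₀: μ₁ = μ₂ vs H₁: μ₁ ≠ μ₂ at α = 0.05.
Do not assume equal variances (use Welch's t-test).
Welch's two-sample t-test:
H₀: μ₁ = μ₂
H₁: μ₁ ≠ μ₂
s₁²/n₁ = 8.21²/39 = 1.7283,  s₂²/n₂ = 14.06²/21 = 9.4135
SE = √(s₁²/n₁ + s₂²/n₂) = √(1.7283 + 9.4135) = 3.3379
df (Welch-Satterthwaite) = (s₁²/n₁ + s₂²/n₂)² / [(s₁²/n₁)²/(n₁-1) + (s₂²/n₂)²/(n₂-1)] ≈ 27.53
t = (x̄₁ - x̄₂) / SE = (63.78 - 70.55) / 3.3379 = -6.77 / 3.3379 = -2.028
p-value = 0.0523

Since p-value > α = 0.05, we fail to reject H₀.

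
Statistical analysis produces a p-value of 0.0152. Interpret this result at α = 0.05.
Since p = 0.0152 < α = 0.05, reject H₀.
There is sufficient evidence to reject the null hypothesis; the result is statistically significant at the 0.05 level.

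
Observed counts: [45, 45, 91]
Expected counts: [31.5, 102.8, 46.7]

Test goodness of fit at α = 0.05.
Chi-square goodness of fit test:
H₀: observed counts match expected distribution
H₁: observed counts differ from expected distribution
df = k - 1 = 2
χ² = Σ(O - E)²/E
   = (45 - 31.5)²/31.5 + (45 - 102.8)²/102.8 + (91 - 46.7)²/46.7
   = 5.786 + 32.498 + 42.023
   = 80.31
p-value < 0.0001

Since p-value < α = 0.05, we reject H₀.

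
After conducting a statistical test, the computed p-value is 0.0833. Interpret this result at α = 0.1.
Since p = 0.0833 < α = 0.1, reject H₀.
There is sufficient evidence to reject the null hypothesis; the result is statistically significant at the 0.1 level.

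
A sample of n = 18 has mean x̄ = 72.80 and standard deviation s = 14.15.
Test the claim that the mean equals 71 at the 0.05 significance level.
One-sample t-test:
H₀: μ = 71
H₁: μ ≠ 71
df = n - 1 = 17
t = (x̄ - μ₀) / (s/√n) = (72.80 - 71) / (14.15/√18) = 0.540
p-value = 0.5964

Since p-value > α = 0.05, we fail to reject H₀.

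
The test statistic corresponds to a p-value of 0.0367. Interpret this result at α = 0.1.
Since p = 0.0367 < α = 0.1, reject H₀.
There is sufficient evidence to reject the null hypothesis; the result is statistically significant at the 0.1 level.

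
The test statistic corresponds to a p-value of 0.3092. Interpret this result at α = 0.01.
Since p = 0.3092 > α = 0.01, fail to reject H₀.
There is insufficient evidence to reject the null hypothesis; the result is not statistically significant at the 0.01 level.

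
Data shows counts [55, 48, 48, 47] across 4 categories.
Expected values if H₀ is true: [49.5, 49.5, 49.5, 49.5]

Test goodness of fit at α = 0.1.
Chi-square goodness of fit test:
H₀: observed counts match expected distribution
H₁: observed counts differ from expected distribution
df = k - 1 = 3
χ² = Σ(O - E)²/E
   = (55 - 49.5)²/49.5 + (48 - 49.5)²/49.5 + (48 - 49.5)²/49.5 + (47 - 49.5)²/49.5
   = 0.611 + 0.045 + 0.045 + 0.126
   = 0.83
p-value = 0.8427

Since p-value > α = 0.1, we fail to reject H₀.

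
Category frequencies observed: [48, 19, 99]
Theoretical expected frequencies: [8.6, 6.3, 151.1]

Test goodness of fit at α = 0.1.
Chi-square goodness of fit test:
H₀: observed counts match expected distribution
H₁: observed counts differ from expected distribution
df = k - 1 = 2
χ² = Σ(O - E)²/E
   = (48 - 8.6)²/8.6 + (19 - 6.3)²/6.3 + (99 - 151.1)²/151.1
   = 180.507 + 25.602 + 17.964
   = 224.07
p-value < 0.0001

Since p-value < α = 0.1, we reject H₀.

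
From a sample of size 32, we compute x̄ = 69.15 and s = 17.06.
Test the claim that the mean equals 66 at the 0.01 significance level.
One-sample t-test:
H₀: μ = 66
H₁: μ ≠ 66
df = n - 1 = 31
t = (x̄ - μ₀) / (s/√n) = (69.15 - 66) / (17.06/√32) = 1.044
p-value = 0.3043

Since p-value > α = 0.01, we fail to reject H₀.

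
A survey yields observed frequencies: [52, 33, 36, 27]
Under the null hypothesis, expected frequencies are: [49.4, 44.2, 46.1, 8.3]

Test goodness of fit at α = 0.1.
Chi-square goodness of fit test:
H₀: observed counts match expected distribution
H₁: observed counts differ from expected distribution
df = k - 1 = 3
χ² = Σ(O - E)²/E
   = (52 - 49.4)²/49.4 + (33 - 44.2)²/44.2 + (36 - 46.1)²/46.1 + (27 - 8.3)²/8.3
   = 0.137 + 2.838 + 2.213 + 42.131
   = 47.32
p-value < 0.0001

Since p-value < α = 0.1, we reject H₀.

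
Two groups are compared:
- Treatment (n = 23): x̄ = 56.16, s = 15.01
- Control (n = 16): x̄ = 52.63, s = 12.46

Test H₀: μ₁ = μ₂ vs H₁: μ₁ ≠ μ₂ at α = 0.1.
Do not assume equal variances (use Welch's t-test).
Welch's two-sample t-test:
H₀: μ₁ = μ₂
H₁: μ₁ ≠ μ₂
s₁²/n₁ = 15.01²/23 = 9.7957,  s₂²/n₂ = 12.46²/16 = 9.7032
SE = √(s₁²/n₁ + s₂²/n₂) = √(9.7957 + 9.7032) = 4.4158
df (Welch-Satterthwaite) = (s₁²/n₁ + s₂²/n₂)² / [(s₁²/n₁)²/(n₁-1) + (s₂²/n₂)²/(n₂-1)] ≈ 35.74
t = (x̄₁ - x̄₂) / SE = (56.16 - 52.63) / 4.4158 = 3.53 / 4.4158 = 0.799
p-value = 0.4293

Since p-value > α = 0.1, we fail to reject H₀.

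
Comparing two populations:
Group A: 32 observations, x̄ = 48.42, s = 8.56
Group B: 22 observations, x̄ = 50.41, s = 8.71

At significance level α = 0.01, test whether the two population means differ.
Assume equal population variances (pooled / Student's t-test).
Student's two-sample t-test (equal variances):
H₀: μ₁ = μ₂
H₁: μ₁ ≠ μ₂
df = n₁ + n₂ - 2 = 52
Pooled variance s_p² = [(n₁-1)s₁² + (n₂-1)s₂²] / (n₁ + n₂ - 2) = [(31)(8.56²) + (21)(8.71²)] / 52 = 74.3198
SE = √(s_p²(1/n₁ + 1/n₂)) = √(74.3198 × (1/32 + 1/22)) = 2.3876
t = (x̄₁ - x̄₂) / SE = (48.42 - 50.41) / 2.3876 = -1.99 / 2.3876 = -0.833
p-value = 0.4084

Since p-value > α = 0.01, we fail to reject H₀.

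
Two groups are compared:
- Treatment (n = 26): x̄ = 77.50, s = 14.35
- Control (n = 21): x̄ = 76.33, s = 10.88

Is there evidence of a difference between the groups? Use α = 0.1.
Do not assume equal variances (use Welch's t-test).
Welch's two-sample t-test:
H₀: μ₁ = μ₂
H₁: μ₁ ≠ μ₂
s₁²/n₁ = 14.35²/26 = 7.9201,  s₂²/n₂ = 10.88²/21 = 5.6369
SE = √(s₁²/n₁ + s₂²/n₂) = √(7.9201 + 5.6369) = 3.6820
df (Welch-Satterthwaite) = (s₁²/n₁ + s₂²/n₂)² / [(s₁²/n₁)²/(n₁-1) + (s₂²/n₂)²/(n₂-1)] ≈ 44.85
t = (x̄₁ - x̄₂) / SE = (77.50 - 76.33) / 3.6820 = 1.17 / 3.6820 = 0.318
p-value = 0.7521

Since p-value > α = 0.1, we fail to reject H₀.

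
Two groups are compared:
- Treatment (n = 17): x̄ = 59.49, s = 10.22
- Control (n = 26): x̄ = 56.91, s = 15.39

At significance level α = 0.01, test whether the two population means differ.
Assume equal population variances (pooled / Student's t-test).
Student's two-sample t-test (equal variances):
H₀: μ₁ = μ₂
H₁: μ₁ ≠ μ₂
df = n₁ + n₂ - 2 = 41
Pooled variance s_p² = [(n₁-1)s₁² + (n₂-1)s₂²] / (n₁ + n₂ - 2) = [(16)(10.22²) + (25)(15.39²)] / 41 = 185.1824
SE = √(s_p²(1/n₁ + 1/n₂)) = √(185.1824 × (1/17 + 1/26)) = 4.2445
t = (x̄₁ - x̄₂) / SE = (59.49 - 56.91) / 4.2445 = 2.58 / 4.2445 = 0.608
p-value = 0.5466

Since p-value > α = 0.01, we fail to reject H₀.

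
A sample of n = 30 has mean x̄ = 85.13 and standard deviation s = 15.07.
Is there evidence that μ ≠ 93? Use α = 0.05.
One-sample t-test:
H₀: μ = 93
H₁: μ ≠ 93
df = n - 1 = 29
t = (x̄ - μ₀) / (s/√n) = (85.13 - 93) / (15.07/√30) = -2.860
p-value = 0.0078

Since p-value < α = 0.05, we reject H₀.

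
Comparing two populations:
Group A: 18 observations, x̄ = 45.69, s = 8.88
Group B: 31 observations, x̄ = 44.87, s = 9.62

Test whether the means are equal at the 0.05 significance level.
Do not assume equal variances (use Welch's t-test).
Welch's two-sample t-test:
H₀: μ₁ = μ₂
H₁: μ₁ ≠ μ₂
s₁²/n₁ = 8.88²/18 = 4.3808,  s₂²/n₂ = 9.62²/31 = 2.9853
SE = √(s₁²/n₁ + s₂²/n₂) = √(4.3808 + 2.9853) = 2.7141
df (Welch-Satterthwaite) = (s₁²/n₁ + s₂²/n₂)² / [(s₁²/n₁)²/(n₁-1) + (s₂²/n₂)²/(n₂-1)] ≈ 38.05
t = (x̄₁ - x̄₂) / SE = (45.69 - 44.87) / 2.7141 = 0.82 / 2.7141 = 0.302
p-value = 0.7642

Since p-value > α = 0.05, we fail to reject H₀.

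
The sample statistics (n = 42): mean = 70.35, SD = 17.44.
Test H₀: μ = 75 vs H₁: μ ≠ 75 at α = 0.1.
One-sample t-test:
H₀: μ = 75
H₁: μ ≠ 75
df = n - 1 = 41
t = (x̄ - μ₀) / (s/√n) = (70.35 - 75) / (17.44/√42) = -1.728
p-value = 0.0915

Since p-value < α = 0.1, we reject H₀.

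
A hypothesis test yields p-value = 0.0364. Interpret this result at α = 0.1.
Since p = 0.0364 < α = 0.1, reject H₀.
There is sufficient evidence to reject the null hypothesis; the result is statistically significant at the 0.1 level.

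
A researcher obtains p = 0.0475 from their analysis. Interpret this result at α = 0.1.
Since p = 0.0475 < α = 0.1, reject H₀.
There is sufficient evidence to reject the null hypothesis; the result is statistically significant at the 0.1 level.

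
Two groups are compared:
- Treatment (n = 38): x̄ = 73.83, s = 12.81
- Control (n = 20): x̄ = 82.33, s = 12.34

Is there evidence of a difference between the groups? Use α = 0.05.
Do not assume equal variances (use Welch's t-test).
Welch's two-sample t-test:
H₀: μ₁ = μ₂
H₁: μ₁ ≠ μ₂
s₁²/n₁ = 12.81²/38 = 4.3183,  s₂²/n₂ = 12.34²/20 = 7.6138
SE = √(s₁²/n₁ + s₂²/n₂) = √(4.3183 + 7.6138) = 3.4543
df (Welch-Satterthwaite) = (s₁²/n₁ + s₂²/n₂)² / [(s₁²/n₁)²/(n₁-1) + (s₂²/n₂)²/(n₂-1)] ≈ 40.05
t = (x̄₁ - x̄₂) / SE = (73.83 - 82.33) / 3.4543 = -8.50 / 3.4543 = -2.461
p-value = 0.0183

Since p-value < α = 0.05, we reject H₀.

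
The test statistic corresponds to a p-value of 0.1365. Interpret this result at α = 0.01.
Since p = 0.1365 > α = 0.01, fail to reject H₀.
There is insufficient evidence to reject the null hypothesis; the result is not statistically significant at the 0.01 level.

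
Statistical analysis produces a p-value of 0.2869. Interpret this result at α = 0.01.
Since p = 0.2869 > α = 0.01, fail to reject H₀.
There is insufficient evidence to reject the null hypothesis; the result is not statistically significant at the 0.01 level.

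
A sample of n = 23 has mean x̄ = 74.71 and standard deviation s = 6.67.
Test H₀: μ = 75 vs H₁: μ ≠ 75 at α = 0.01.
One-sample t-test:
H₀: μ = 75
H₁: μ ≠ 75
df = n - 1 = 22
t = (x̄ - μ₀) / (s/√n) = (74.71 - 75) / (6.67/√23) = -0.209
p-value = 0.8367

Since p-value > α = 0.01, we fail to reject H₀.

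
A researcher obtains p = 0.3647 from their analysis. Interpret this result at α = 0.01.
Since p = 0.3647 > α = 0.01, fail to reject H₀.
There is insufficient evidence to reject the null hypothesis; the result is not statistically significant at the 0.01 level.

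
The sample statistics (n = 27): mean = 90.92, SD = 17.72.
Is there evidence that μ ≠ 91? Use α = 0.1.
One-sample t-test:
H₀: μ = 91
H₁: μ ≠ 91
df = n - 1 = 26
t = (x̄ - μ₀) / (s/√n) = (90.92 - 91) / (17.72/√27) = -0.023
p-value = 0.9815

Since p-value > α = 0.1, we fail to reject H₀.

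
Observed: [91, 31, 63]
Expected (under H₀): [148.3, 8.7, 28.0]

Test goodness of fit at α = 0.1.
Chi-square goodness of fit test:
H₀: observed counts match expected distribution
H₁: observed counts differ from expected distribution
df = k - 1 = 2
χ² = Σ(O - E)²/E
   = (91 - 148.3)²/148.3 + (31 - 8.7)²/8.7 + (63 - 28.0)²/28.0
   = 22.140 + 57.160 + 43.750
   = 123.05
p-value < 0.0001

Since p-value < α = 0.1, we reject H₀.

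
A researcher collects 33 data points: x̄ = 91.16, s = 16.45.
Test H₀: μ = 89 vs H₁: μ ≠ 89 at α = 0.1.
One-sample t-test:
H₀: μ = 89
H₁: μ ≠ 89
df = n - 1 = 32
t = (x̄ - μ₀) / (s/√n) = (91.16 - 89) / (16.45/√33) = 0.754
p-value = 0.4562

Since p-value > α = 0.1, we fail to reject H₀.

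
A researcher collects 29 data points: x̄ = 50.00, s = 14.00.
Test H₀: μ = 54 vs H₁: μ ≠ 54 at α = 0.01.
One-sample t-test:
H₀: μ = 54
H₁: μ ≠ 54
df = n - 1 = 28
t = (x̄ - μ₀) / (s/√n) = (50.00 - 54) / (14.00/√29) = -1.539
p-value = 0.1351

Since p-value > α = 0.01, we fail to reject H₀.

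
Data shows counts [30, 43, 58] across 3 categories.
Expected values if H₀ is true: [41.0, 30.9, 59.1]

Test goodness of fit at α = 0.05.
Chi-square goodness of fit test:
H₀: observed counts match expected distribution
H₁: observed counts differ from expected distribution
df = k - 1 = 2
χ² = Σ(O - E)²/E
   = (30 - 41.0)²/41.0 + (43 - 30.9)²/30.9 + (58 - 59.1)²/59.1
   = 2.951 + 4.738 + 0.020
   = 7.71
p-value = 0.0212

Since p-value < α = 0.05, we reject H₀.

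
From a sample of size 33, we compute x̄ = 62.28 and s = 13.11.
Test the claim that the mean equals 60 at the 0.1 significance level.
One-sample t-test:
H₀: μ = 60
H₁: μ ≠ 60
df = n - 1 = 32
t = (x̄ - μ₀) / (s/√n) = (62.28 - 60) / (13.11/√33) = 0.999
p-value = 0.3253

Since p-value > α = 0.1, we fail to reject H₀.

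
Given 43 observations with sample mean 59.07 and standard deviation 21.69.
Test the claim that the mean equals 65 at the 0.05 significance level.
One-sample t-test:
H₀: μ = 65
H₁: μ ≠ 65
df = n - 1 = 42
t = (x̄ - μ₀) / (s/√n) = (59.07 - 65) / (21.69/√43) = -1.793
p-value = 0.0802

Since p-value > α = 0.05, we fail to reject H₀.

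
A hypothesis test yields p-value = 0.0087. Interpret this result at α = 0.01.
Since p = 0.0087 < α = 0.01, reject H₀.
There is sufficient evidence to reject the null hypothesis; the result is statistically significant at the 0.01 level.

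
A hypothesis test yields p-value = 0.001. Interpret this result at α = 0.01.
Since p = 0.001 < α = 0.01, reject H₀.
There is sufficient evidence to reject the null hypothesis; the result is statistically significant at the 0.01 level.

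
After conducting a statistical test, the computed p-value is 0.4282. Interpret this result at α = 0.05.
Since p = 0.4282 > α = 0.05, fail to reject H₀.
There is insufficient evidence to reject the null hypothesis; the result is not statistically significant at the 0.05 level.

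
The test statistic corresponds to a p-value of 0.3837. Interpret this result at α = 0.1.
Since p = 0.3837 > α = 0.1, fail to reject H₀.
There is insufficient evidence to reject the null hypothesis; the result is not statistically significant at the 0.1 level.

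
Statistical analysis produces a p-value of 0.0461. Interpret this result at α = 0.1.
Since p = 0.0461 < α = 0.1, reject H₀.
There is sufficient evidence to reject the null hypothesis; the result is statistically significant at the 0.1 level.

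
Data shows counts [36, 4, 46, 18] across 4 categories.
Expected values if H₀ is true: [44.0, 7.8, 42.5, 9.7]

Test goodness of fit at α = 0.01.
Chi-square goodness of fit test:
H₀: observed counts match expected distribution
H₁: observed counts differ from expected distribution
df = k - 1 = 3
χ² = Σ(O - E)²/E
   = (36 - 44.0)²/44.0 + (4 - 7.8)²/7.8 + (46 - 42.5)²/42.5 + (18 - 9.7)²/9.7
   = 1.455 + 1.851 + 0.288 + 7.102
   = 10.70
p-value = 0.0135

Since p-value > α = 0.01, we fail to reject H₀.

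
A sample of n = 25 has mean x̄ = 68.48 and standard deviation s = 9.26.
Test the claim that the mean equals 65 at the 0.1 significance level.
One-sample t-test:
H₀: μ = 65
H₁: μ ≠ 65
df = n - 1 = 24
t = (x̄ - μ₀) / (s/√n) = (68.48 - 65) / (9.26/√25) = 1.879
p-value = 0.0724

Since p-value < α = 0.1, we reject H₀.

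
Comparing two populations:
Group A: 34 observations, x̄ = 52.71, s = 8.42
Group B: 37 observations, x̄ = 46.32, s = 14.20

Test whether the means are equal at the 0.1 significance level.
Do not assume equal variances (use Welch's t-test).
Welch's two-sample t-test:
H₀: μ₁ = μ₂
H₁: μ₁ ≠ μ₂
s₁²/n₁ = 8.42²/34 = 2.0852,  s₂²/n₂ = 14.20²/37 = 5.4497
SE = √(s₁²/n₁ + s₂²/n₂) = √(2.0852 + 5.4497) = 2.7450
df (Welch-Satterthwaite) = (s₁²/n₁ + s₂²/n₂)² / [(s₁²/n₁)²/(n₁-1) + (s₂²/n₂)²/(n₂-1)] ≈ 59.34
t = (x̄₁ - x̄₂) / SE = (52.71 - 46.32) / 2.7450 = 6.39 / 2.7450 = 2.328
p-value = 0.0233

Since p-value < α = 0.1, we reject H₀.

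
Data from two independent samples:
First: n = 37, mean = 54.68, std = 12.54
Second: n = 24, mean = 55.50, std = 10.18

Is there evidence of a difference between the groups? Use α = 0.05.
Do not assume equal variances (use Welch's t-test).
Welch's two-sample t-test:
H₀: μ₁ = μ₂
H₁: μ₁ ≠ μ₂
s₁²/n₁ = 12.54²/37 = 4.2500,  s₂²/n₂ = 10.18²/24 = 4.3180
SE = √(s₁²/n₁ + s₂²/n₂) = √(4.2500 + 4.3180) = 2.9271
df (Welch-Satterthwaite) = (s₁²/n₁ + s₂²/n₂)² / [(s₁²/n₁)²/(n₁-1) + (s₂²/n₂)²/(n₂-1)] ≈ 55.94
t = (x̄₁ - x̄₂) / SE = (54.68 - 55.50) / 2.9271 = -0.82 / 2.9271 = -0.280
p-value = 0.7804

Since p-value > α = 0.05, we fail to reject H₀.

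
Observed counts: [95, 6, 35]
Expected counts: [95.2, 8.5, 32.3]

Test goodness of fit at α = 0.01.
Chi-square goodness of fit test:
H₀: observed counts match expected distribution
H₁: observed counts differ from expected distribution
df = k - 1 = 2
χ² = Σ(O - E)²/E
   = (95 - 95.2)²/95.2 + (6 - 8.5)²/8.5 + (35 - 32.3)²/32.3
   = 0.000 + 0.735 + 0.226
   = 0.96
p-value = 0.6183

Since p-value > α = 0.01, we fail to reject H₀.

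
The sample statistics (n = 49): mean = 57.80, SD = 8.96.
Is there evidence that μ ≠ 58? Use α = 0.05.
One-sample t-test:
H₀: μ = 58
H₁: μ ≠ 58
df = n - 1 = 48
t = (x̄ - μ₀) / (s/√n) = (57.80 - 58) / (8.96/√49) = -0.156
p-value = 0.8765

Since p-value > α = 0.05, we fail to reject H₀.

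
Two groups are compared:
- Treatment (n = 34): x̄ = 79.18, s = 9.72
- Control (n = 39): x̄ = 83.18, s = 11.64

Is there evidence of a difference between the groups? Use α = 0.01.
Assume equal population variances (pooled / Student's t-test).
Student's two-sample t-test (equal variances):
H₀: μ₁ = μ₂
H₁: μ₁ ≠ μ₂
df = n₁ + n₂ - 2 = 71
Pooled variance s_p² = [(n₁-1)s₁² + (n₂-1)s₂²] / (n₁ + n₂ - 2) = [(33)(9.72²) + (38)(11.64²)] / 71 = 116.4281
SE = √(s_p²(1/n₁ + 1/n₂)) = √(116.4281 × (1/34 + 1/39)) = 2.5317
t = (x̄₁ - x̄₂) / SE = (79.18 - 83.18) / 2.5317 = -4.00 / 2.5317 = -1.580
p-value = 0.1186

Since p-value > α = 0.01, we fail to reject H₀.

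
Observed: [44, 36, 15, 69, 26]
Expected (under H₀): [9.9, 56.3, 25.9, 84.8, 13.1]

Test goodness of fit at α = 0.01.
Chi-square goodness of fit test:
H₀: observed counts match expected distribution
H₁: observed counts differ from expected distribution
df = k - 1 = 4
χ² = Σ(O - E)²/E
   = (44 - 9.9)²/9.9 + (36 - 56.3)²/56.3 + (15 - 25.9)²/25.9 + (69 - 84.8)²/84.8 + (26 - 13.1)²/13.1
   = 117.456 + 7.320 + 4.587 + 2.944 + 12.703
   = 145.01
p-value < 0.0001

Since p-value < α = 0.01, we reject H₀.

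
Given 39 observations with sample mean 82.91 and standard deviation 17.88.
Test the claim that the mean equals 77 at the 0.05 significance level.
One-sample t-test:
H₀: μ = 77
H₁: μ ≠ 77
df = n - 1 = 38
t = (x̄ - μ₀) / (s/√n) = (82.91 - 77) / (17.88/√39) = 2.064
p-value = 0.0459

Since p-value < α = 0.05, we reject H₀.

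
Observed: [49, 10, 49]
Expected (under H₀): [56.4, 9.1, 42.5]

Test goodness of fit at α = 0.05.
Chi-square goodness of fit test:
H₀: observed counts match expected distribution
H₁: observed counts differ from expected distribution
df = k - 1 = 2
χ² = Σ(O - E)²/E
   = (49 - 56.4)²/56.4 + (10 - 9.1)²/9.1 + (49 - 42.5)²/42.5
   = 0.971 + 0.089 + 0.994
   = 2.05
p-value = 0.3581

Since p-value > α = 0.05, we fail to reject H₀.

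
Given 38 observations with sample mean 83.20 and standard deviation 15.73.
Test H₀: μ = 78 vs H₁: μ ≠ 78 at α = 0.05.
One-sample t-test:
H₀: μ = 78
H₁: μ ≠ 78
df = n - 1 = 37
t = (x̄ - μ₀) / (s/√n) = (83.20 - 78) / (15.73/√38) = 2.038
p-value = 0.0488

Since p-value < α = 0.05, we reject H₀.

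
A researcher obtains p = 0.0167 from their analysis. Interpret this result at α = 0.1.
Since p = 0.0167 < α = 0.1, reject H₀.
There is sufficient evidence to reject the null hypothesis; the result is statistically significant at the 0.1 level.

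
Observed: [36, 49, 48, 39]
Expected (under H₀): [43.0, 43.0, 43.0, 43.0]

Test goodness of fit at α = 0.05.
Chi-square goodness of fit test:
H₀: observed counts match expected distribution
H₁: observed counts differ from expected distribution
df = k - 1 = 3
χ² = Σ(O - E)²/E
   = (36 - 43.0)²/43.0 + (49 - 43.0)²/43.0 + (48 - 43.0)²/43.0 + (39 - 43.0)²/43.0
   = 1.140 + 0.837 + 0.581 + 0.372
   = 2.93
p-value = 0.4025

Since p-value > α = 0.05, we fail to reject H₀.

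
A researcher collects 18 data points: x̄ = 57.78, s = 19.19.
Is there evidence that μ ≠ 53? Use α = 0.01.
One-sample t-test:
H₀: μ = 53
H₁: μ ≠ 53
df = n - 1 = 17
t = (x̄ - μ₀) / (s/√n) = (57.78 - 53) / (19.19/√18) = 1.057
p-value = 0.3054

Since p-value > α = 0.01, we fail to reject H₀.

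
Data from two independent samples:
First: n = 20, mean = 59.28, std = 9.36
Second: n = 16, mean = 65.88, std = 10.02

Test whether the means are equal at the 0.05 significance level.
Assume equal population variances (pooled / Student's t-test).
Student's two-sample t-test (equal variances):
H₀: μ₁ = μ₂
H₁: μ₁ ≠ μ₂
df = n₁ + n₂ - 2 = 34
Pooled variance s_p² = [(n₁-1)s₁² + (n₂-1)s₂²] / (n₁ + n₂ - 2) = [(19)(9.36²) + (15)(10.02²)] / 34 = 93.2526
SE = √(s_p²(1/n₁ + 1/n₂)) = √(93.2526 × (1/20 + 1/16)) = 3.2390
t = (x̄₁ - x̄₂) / SE = (59.28 - 65.88) / 3.2390 = -6.60 / 3.2390 = -2.038
p-value = 0.0494

Since p-value < α = 0.05, we reject H₀.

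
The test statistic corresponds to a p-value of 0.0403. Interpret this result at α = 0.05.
Since p = 0.0403 < α = 0.05, reject H₀.
There is sufficient evidence to reject the null hypothesis; the result is statistically significant at the 0.05 level.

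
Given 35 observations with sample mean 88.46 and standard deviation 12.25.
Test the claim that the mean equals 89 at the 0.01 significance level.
One-sample t-test:
H₀: μ = 89
H₁: μ ≠ 89
df = n - 1 = 34
t = (x̄ - μ₀) / (s/√n) = (88.46 - 89) / (12.25/√35) = -0.261
p-value = 0.7958

Since p-value > α = 0.01, we fail to reject H₀.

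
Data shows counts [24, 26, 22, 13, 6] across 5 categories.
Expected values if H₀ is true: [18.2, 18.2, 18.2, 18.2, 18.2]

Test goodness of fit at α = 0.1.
Chi-square goodness of fit test:
H₀: observed counts match expected distribution
H₁: observed counts differ from expected distribution
df = k - 1 = 4
χ² = Σ(O - E)²/E
   = (24 - 18.2)²/18.2 + (26 - 18.2)²/18.2 + (22 - 18.2)²/18.2 + (13 - 18.2)²/18.2 + (6 - 18.2)²/18.2
   = 1.848 + 3.343 + 0.793 + 1.486 + 8.178
   = 15.65
p-value = 0.0035

Since p-value < α = 0.1, we reject H₀.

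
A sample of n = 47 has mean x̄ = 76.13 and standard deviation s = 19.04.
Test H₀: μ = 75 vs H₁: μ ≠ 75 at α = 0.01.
One-sample t-test:
H₀: μ = 75
H₁: μ ≠ 75
df = n - 1 = 46
t = (x̄ - μ₀) / (s/√n) = (76.13 - 75) / (19.04/√47) = 0.407
p-value = 0.6860

Since p-value > α = 0.01, we fail to reject H₀.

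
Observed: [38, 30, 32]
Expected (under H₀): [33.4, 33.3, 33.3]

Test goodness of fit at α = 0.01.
Chi-square goodness of fit test:
H₀: observed counts match expected distribution
H₁: observed counts differ from expected distribution
df = k - 1 = 2
χ² = Σ(O - E)²/E
   = (38 - 33.4)²/33.4 + (30 - 33.3)²/33.3 + (32 - 33.3)²/33.3
   = 0.634 + 0.327 + 0.051
   = 1.01
p-value = 0.6031

Since p-value > α = 0.01, we fail to reject H₀.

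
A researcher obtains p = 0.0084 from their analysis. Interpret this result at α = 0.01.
Since p = 0.0084 < α = 0.01, reject H₀.
There is sufficient evidence to reject the null hypothesis; the result is statistically significant at the 0.01 level.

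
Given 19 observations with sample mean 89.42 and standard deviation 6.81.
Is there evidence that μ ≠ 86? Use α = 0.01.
One-sample t-test:
H₀: μ = 86
H₁: μ ≠ 86
df = n - 1 = 18
t = (x̄ - μ₀) / (s/√n) = (89.42 - 86) / (6.81/√19) = 2.189
p-value = 0.0420

Since p-value > α = 0.01, we fail to reject H₀.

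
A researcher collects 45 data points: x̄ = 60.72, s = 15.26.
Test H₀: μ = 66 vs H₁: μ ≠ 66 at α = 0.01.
One-sample t-test:
H₀: μ = 66
H₁: μ ≠ 66
df = n - 1 = 44
t = (x̄ - μ₀) / (s/√n) = (60.72 - 66) / (15.26/√45) = -2.321
p-value = 0.0250

Since p-value > α = 0.01, we fail to reject H₀.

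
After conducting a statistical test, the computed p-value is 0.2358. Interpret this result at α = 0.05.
Since p = 0.2358 > α = 0.05, fail to reject H₀.
There is insufficient evidence to reject the null hypothesis; the result is not statistically significant at the 0.05 level.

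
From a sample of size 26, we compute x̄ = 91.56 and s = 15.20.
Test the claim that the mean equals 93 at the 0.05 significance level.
One-sample t-test:
H₀: μ = 93
H₁: μ ≠ 93
df = n - 1 = 25
t = (x̄ - μ₀) / (s/√n) = (91.56 - 93) / (15.20/√26) = -0.483
p-value = 0.6333

Since p-value > α = 0.05, we fail to reject H₀.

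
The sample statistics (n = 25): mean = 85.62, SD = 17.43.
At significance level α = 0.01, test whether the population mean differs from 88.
One-sample t-test:
H₀: μ = 88
H₁: μ ≠ 88
df = n - 1 = 24
t = (x̄ - μ₀) / (s/√n) = (85.62 - 88) / (17.43/√25) = -0.683
p-value = 0.5013

Since p-value > α = 0.01, we fail to reject H₀.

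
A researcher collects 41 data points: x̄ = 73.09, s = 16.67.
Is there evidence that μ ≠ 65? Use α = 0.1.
One-sample t-test:
H₀: μ = 65
H₁: μ ≠ 65
df = n - 1 = 40
t = (x̄ - μ₀) / (s/√n) = (73.09 - 65) / (16.67/√41) = 3.107
p-value = 0.0035

Since p-value < α = 0.1, we reject H₀.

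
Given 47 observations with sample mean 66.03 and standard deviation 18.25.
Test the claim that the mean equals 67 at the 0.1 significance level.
One-sample t-test:
H₀: μ = 67
H₁: μ ≠ 67
df = n - 1 = 46
t = (x̄ - μ₀) / (s/√n) = (66.03 - 67) / (18.25/√47) = -0.364
p-value = 0.7172

Since p-value > α = 0.1, we fail to reject H₀.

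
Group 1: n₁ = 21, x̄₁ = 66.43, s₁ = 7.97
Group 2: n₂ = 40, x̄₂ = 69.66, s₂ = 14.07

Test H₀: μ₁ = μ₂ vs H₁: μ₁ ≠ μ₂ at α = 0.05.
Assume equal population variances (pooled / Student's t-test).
Student's two-sample t-test (equal variances):
H₀: μ₁ = μ₂
H₁: μ₁ ≠ μ₂
df = n₁ + n₂ - 2 = 59
Pooled variance s_p² = [(n₁-1)s₁² + (n₂-1)s₂²] / (n₁ + n₂ - 2) = [(20)(7.97²) + (39)(14.07²)] / 59 = 152.3907
SE = √(s_p²(1/n₁ + 1/n₂)) = √(152.3907 × (1/21 + 1/40)) = 3.3266
t = (x̄₁ - x̄₂) / SE = (66.43 - 69.66) / 3.3266 = -3.23 / 3.3266 = -0.971
p-value = 0.3355

Since p-value > α = 0.05, we fail to reject H₀.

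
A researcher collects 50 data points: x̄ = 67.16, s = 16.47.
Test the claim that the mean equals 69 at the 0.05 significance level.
One-sample t-test:
H₀: μ = 69
H₁: μ ≠ 69
df = n - 1 = 49
t = (x̄ - μ₀) / (s/√n) = (67.16 - 69) / (16.47/√50) = -0.790
p-value = 0.4334

Since p-value > α = 0.05, we fail to reject H₀.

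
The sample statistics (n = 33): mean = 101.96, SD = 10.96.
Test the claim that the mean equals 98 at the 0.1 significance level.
One-sample t-test:
H₀: μ = 98
H₁: μ ≠ 98
df = n - 1 = 32
t = (x̄ - μ₀) / (s/√n) = (101.96 - 98) / (10.96/√33) = 2.076
p-value = 0.0461

Since p-value < α = 0.1, we reject H₀.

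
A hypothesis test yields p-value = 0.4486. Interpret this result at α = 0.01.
Since p = 0.4486 > α = 0.01, fail to reject H₀.
There is insufficient evidence to reject the null hypothesis; the result is not statistically significant at the 0.01 level.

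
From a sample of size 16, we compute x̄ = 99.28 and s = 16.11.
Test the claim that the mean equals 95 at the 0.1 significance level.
One-sample t-test:
H₀: μ = 95
H₁: μ ≠ 95
df = n - 1 = 15
t = (x̄ - μ₀) / (s/√n) = (99.28 - 95) / (16.11/√16) = 1.063
p-value = 0.3047

Since p-value > α = 0.1, we fail to reject H₀.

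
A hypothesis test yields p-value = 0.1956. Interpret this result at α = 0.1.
Since p = 0.1956 > α = 0.1, fail to reject H₀.
There is insufficient evidence to reject the null hypothesis; the result is not statistically significant at the 0.1 level.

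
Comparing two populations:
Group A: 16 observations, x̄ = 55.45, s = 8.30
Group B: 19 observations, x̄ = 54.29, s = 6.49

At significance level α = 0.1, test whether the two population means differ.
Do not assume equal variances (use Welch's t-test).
Welch's two-sample t-test:
H₀: μ₁ = μ₂
H₁: μ₁ ≠ μ₂
s₁²/n₁ = 8.30²/16 = 4.3056,  s₂²/n₂ = 6.49²/19 = 2.2168
SE = √(s₁²/n₁ + s₂²/n₂) = √(4.3056 + 2.2168) = 2.5539
df (Welch-Satterthwaite) = (s₁²/n₁ + s₂²/n₂)² / [(s₁²/n₁)²/(n₁-1) + (s₂²/n₂)²/(n₂-1)] ≈ 28.19
t = (x̄₁ - x̄₂) / SE = (55.45 - 54.29) / 2.5539 = 1.16 / 2.5539 = 0.454
p-value = 0.6532

Since p-value > α = 0.1, we fail to reject H₀.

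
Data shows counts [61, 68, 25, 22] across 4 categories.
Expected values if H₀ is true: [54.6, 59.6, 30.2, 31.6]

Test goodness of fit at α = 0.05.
Chi-square goodness of fit test:
H₀: observed counts match expected distribution
H₁: observed counts differ from expected distribution
df = k - 1 = 3
χ² = Σ(O - E)²/E
   = (61 - 54.6)²/54.6 + (68 - 59.6)²/59.6 + (25 - 30.2)²/30.2 + (22 - 31.6)²/31.6
   = 0.750 + 1.184 + 0.895 + 2.916
   = 5.75
p-value = 0.1246

Since p-value > α = 0.05, we fail to reject H₀.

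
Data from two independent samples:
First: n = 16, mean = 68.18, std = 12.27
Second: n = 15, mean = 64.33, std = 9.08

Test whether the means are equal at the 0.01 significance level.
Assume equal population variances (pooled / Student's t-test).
Student's two-sample t-test (equal variances):
H₀: μ₁ = μ₂
H₁: μ₁ ≠ μ₂
df = n₁ + n₂ - 2 = 29
Pooled variance s_p² = [(n₁-1)s₁² + (n₂-1)s₂²] / (n₁ + n₂ - 2) = [(15)(12.27²) + (14)(9.08²)] / 29 = 117.6739
SE = √(s_p²(1/n₁ + 1/n₂)) = √(117.6739 × (1/16 + 1/15)) = 3.8987
t = (x̄₁ - x̄₂) / SE = (68.18 - 64.33) / 3.8987 = 3.85 / 3.8987 = 0.988
p-value = 0.3316

Since p-value > α = 0.01, we fail to reject H₀.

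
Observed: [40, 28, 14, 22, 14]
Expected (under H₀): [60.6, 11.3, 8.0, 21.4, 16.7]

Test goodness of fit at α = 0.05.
Chi-square goodness of fit test:
H₀: observed counts match expected distribution
H₁: observed counts differ from expected distribution
df = k - 1 = 4
χ² = Σ(O - E)²/E
   = (40 - 60.6)²/60.6 + (28 - 11.3)²/11.3 + (14 - 8.0)²/8.0 + (22 - 21.4)²/21.4 + (14 - 16.7)²/16.7
   = 7.003 + 24.681 + 4.500 + 0.017 + 0.437
   = 36.64
p-value < 0.0001

Since p-value < α = 0.05, we reject H₀.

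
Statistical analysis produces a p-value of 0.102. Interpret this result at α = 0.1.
Since p = 0.102 > α = 0.1, fail to reject H₀.
There is insufficient evidence to reject the null hypothesis; the result is not statistically significant at the 0.1 level.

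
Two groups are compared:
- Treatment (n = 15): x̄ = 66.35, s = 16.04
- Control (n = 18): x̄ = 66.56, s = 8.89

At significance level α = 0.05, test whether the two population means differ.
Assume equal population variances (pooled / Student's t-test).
Student's two-sample t-test (equal variances):
H₀: μ₁ = μ₂
H₁: μ₁ ≠ μ₂
df = n₁ + n₂ - 2 = 31
Pooled variance s_p² = [(n₁-1)s₁² + (n₂-1)s₂²] / (n₁ + n₂ - 2) = [(14)(16.04²) + (17)(8.89²)] / 31 = 159.5319
SE = √(s_p²(1/n₁ + 1/n₂)) = √(159.5319 × (1/15 + 1/18)) = 4.4157
t = (x̄₁ - x̄₂) / SE = (66.35 - 66.56) / 4.4157 = -0.21 / 4.4157 = -0.048
p-value = 0.9624

Since p-value > α = 0.05, we fail to reject H₀.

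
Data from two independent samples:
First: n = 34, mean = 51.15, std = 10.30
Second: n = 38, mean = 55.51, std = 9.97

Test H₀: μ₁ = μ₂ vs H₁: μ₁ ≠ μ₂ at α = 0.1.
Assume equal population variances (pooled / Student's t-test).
Student's two-sample t-test (equal variances):
H₀: μ₁ = μ₂
H₁: μ₁ ≠ μ₂
df = n₁ + n₂ - 2 = 70
Pooled variance s_p² = [(n₁-1)s₁² + (n₂-1)s₂²] / (n₁ + n₂ - 2) = [(33)(10.30²) + (37)(9.97²)] / 70 = 102.5543
SE = √(s_p²(1/n₁ + 1/n₂)) = √(102.5543 × (1/34 + 1/38)) = 2.3906
t = (x̄₁ - x̄₂) / SE = (51.15 - 55.51) / 2.3906 = -4.36 / 2.3906 = -1.824
p-value = 0.0725

Since p-value < α = 0.1, we reject H₀.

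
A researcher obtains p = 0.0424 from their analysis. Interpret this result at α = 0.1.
Since p = 0.0424 < α = 0.1, reject H₀.
There is sufficient evidence to reject the null hypothesis; the result is statistically significant at the 0.1 level.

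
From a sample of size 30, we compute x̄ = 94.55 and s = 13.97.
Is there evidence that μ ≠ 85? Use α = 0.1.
One-sample t-test:
H₀: μ = 85
H₁: μ ≠ 85
df = n - 1 = 29
t = (x̄ - μ₀) / (s/√n) = (94.55 - 85) / (13.97/√30) = 3.744
p-value = 0.0008

Since p-value < α = 0.1, we reject H₀.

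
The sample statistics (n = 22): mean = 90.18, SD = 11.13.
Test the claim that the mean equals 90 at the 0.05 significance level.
One-sample t-test:
H₀: μ = 90
H₁: μ ≠ 90
df = n - 1 = 21
t = (x̄ - μ₀) / (s/√n) = (90.18 - 90) / (11.13/√22) = 0.076
p-value = 0.9403

Since p-value > α = 0.05, we fail to reject H₀.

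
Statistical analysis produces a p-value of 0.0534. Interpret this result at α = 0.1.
Since p = 0.0534 < α = 0.1, reject H₀.
There is sufficient evidence to reject the null hypothesis; the result is statistically significant at the 0.1 level.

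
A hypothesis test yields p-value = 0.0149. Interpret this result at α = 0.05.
Since p = 0.0149 < α = 0.05, reject H₀.
There is sufficient evidence to reject the null hypothesis; the result is statistically significant at the 0.05 level.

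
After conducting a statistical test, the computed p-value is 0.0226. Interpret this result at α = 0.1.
Since p = 0.0226 < α = 0.1, reject H₀.
There is sufficient evidence to reject the null hypothesis; the result is statistically significant at the 0.1 level.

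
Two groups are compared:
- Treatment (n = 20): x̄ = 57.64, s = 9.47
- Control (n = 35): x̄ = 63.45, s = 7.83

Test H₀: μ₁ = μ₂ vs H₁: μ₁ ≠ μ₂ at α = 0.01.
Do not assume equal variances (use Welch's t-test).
Welch's two-sample t-test:
H₀: μ₁ = μ₂
H₁: μ₁ ≠ μ₂
s₁²/n₁ = 9.47²/20 = 4.4840,  s₂²/n₂ = 7.83²/35 = 1.7517
SE = √(s₁²/n₁ + s₂²/n₂) = √(4.4840 + 1.7517) = 2.4971
df (Welch-Satterthwaite) = (s₁²/n₁ + s₂²/n₂)² / [(s₁²/n₁)²/(n₁-1) + (s₂²/n₂)²/(n₂-1)] ≈ 33.86
t = (x̄₁ - x̄₂) / SE = (57.64 - 63.45) / 2.4971 = -5.81 / 2.4971 = -2.327
p-value = 0.0261

Since p-value > α = 0.01, we fail to reject H₀.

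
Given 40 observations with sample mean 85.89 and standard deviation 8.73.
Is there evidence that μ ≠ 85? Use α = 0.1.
One-sample t-test:
H₀: μ = 85
H₁: μ ≠ 85
df = n - 1 = 39
t = (x̄ - μ₀) / (s/√n) = (85.89 - 85) / (8.73/√40) = 0.645
p-value = 0.5229

Since p-value > α = 0.1, we fail to reject H₀.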